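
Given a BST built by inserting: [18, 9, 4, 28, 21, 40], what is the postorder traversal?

Tree insertion order: [18, 9, 4, 28, 21, 40]
Tree (level-order array): [18, 9, 28, 4, None, 21, 40]
Postorder traversal: [4, 9, 21, 40, 28, 18]


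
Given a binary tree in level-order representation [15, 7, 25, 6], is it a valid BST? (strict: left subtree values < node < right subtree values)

Level-order array: [15, 7, 25, 6]
Validate using subtree bounds (lo, hi): at each node, require lo < value < hi,
then recurse left with hi=value and right with lo=value.
Preorder trace (stopping at first violation):
  at node 15 with bounds (-inf, +inf): OK
  at node 7 with bounds (-inf, 15): OK
  at node 6 with bounds (-inf, 7): OK
  at node 25 with bounds (15, +inf): OK
No violation found at any node.
Result: Valid BST


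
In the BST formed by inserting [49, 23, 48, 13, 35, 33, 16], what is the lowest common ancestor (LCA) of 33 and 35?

Tree insertion order: [49, 23, 48, 13, 35, 33, 16]
Tree (level-order array): [49, 23, None, 13, 48, None, 16, 35, None, None, None, 33]
In a BST, the LCA of p=33, q=35 is the first node v on the
root-to-leaf path with p <= v <= q (go left if both < v, right if both > v).
Walk from root:
  at 49: both 33 and 35 < 49, go left
  at 23: both 33 and 35 > 23, go right
  at 48: both 33 and 35 < 48, go left
  at 35: 33 <= 35 <= 35, this is the LCA
LCA = 35


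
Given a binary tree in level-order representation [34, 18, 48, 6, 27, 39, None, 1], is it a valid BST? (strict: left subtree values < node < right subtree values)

Level-order array: [34, 18, 48, 6, 27, 39, None, 1]
Validate using subtree bounds (lo, hi): at each node, require lo < value < hi,
then recurse left with hi=value and right with lo=value.
Preorder trace (stopping at first violation):
  at node 34 with bounds (-inf, +inf): OK
  at node 18 with bounds (-inf, 34): OK
  at node 6 with bounds (-inf, 18): OK
  at node 1 with bounds (-inf, 6): OK
  at node 27 with bounds (18, 34): OK
  at node 48 with bounds (34, +inf): OK
  at node 39 with bounds (34, 48): OK
No violation found at any node.
Result: Valid BST


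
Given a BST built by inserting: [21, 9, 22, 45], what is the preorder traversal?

Tree insertion order: [21, 9, 22, 45]
Tree (level-order array): [21, 9, 22, None, None, None, 45]
Preorder traversal: [21, 9, 22, 45]


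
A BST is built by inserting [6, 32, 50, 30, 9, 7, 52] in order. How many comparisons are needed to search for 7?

Search path for 7: 6 -> 32 -> 30 -> 9 -> 7
Found: True
Comparisons: 5


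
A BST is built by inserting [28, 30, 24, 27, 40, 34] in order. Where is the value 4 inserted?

Starting tree (level order): [28, 24, 30, None, 27, None, 40, None, None, 34]
Insertion path: 28 -> 24
Result: insert 4 as left child of 24
Final tree (level order): [28, 24, 30, 4, 27, None, 40, None, None, None, None, 34]


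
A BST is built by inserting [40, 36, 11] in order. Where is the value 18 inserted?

Starting tree (level order): [40, 36, None, 11]
Insertion path: 40 -> 36 -> 11
Result: insert 18 as right child of 11
Final tree (level order): [40, 36, None, 11, None, None, 18]


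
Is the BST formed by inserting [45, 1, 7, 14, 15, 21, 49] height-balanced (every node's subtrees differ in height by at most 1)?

Tree (level-order array): [45, 1, 49, None, 7, None, None, None, 14, None, 15, None, 21]
Definition: a tree is height-balanced if, at every node, |h(left) - h(right)| <= 1 (empty subtree has height -1).
Bottom-up per-node check:
  node 21: h_left=-1, h_right=-1, diff=0 [OK], height=0
  node 15: h_left=-1, h_right=0, diff=1 [OK], height=1
  node 14: h_left=-1, h_right=1, diff=2 [FAIL (|-1-1|=2 > 1)], height=2
  node 7: h_left=-1, h_right=2, diff=3 [FAIL (|-1-2|=3 > 1)], height=3
  node 1: h_left=-1, h_right=3, diff=4 [FAIL (|-1-3|=4 > 1)], height=4
  node 49: h_left=-1, h_right=-1, diff=0 [OK], height=0
  node 45: h_left=4, h_right=0, diff=4 [FAIL (|4-0|=4 > 1)], height=5
Node 14 violates the condition: |-1 - 1| = 2 > 1.
Result: Not balanced


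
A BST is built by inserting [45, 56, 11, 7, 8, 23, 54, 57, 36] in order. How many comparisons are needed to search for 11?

Search path for 11: 45 -> 11
Found: True
Comparisons: 2


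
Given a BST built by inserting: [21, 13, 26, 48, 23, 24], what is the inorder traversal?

Tree insertion order: [21, 13, 26, 48, 23, 24]
Tree (level-order array): [21, 13, 26, None, None, 23, 48, None, 24]
Inorder traversal: [13, 21, 23, 24, 26, 48]


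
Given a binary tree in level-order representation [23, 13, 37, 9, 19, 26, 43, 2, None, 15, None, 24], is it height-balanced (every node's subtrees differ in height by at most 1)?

Tree (level-order array): [23, 13, 37, 9, 19, 26, 43, 2, None, 15, None, 24]
Definition: a tree is height-balanced if, at every node, |h(left) - h(right)| <= 1 (empty subtree has height -1).
Bottom-up per-node check:
  node 2: h_left=-1, h_right=-1, diff=0 [OK], height=0
  node 9: h_left=0, h_right=-1, diff=1 [OK], height=1
  node 15: h_left=-1, h_right=-1, diff=0 [OK], height=0
  node 19: h_left=0, h_right=-1, diff=1 [OK], height=1
  node 13: h_left=1, h_right=1, diff=0 [OK], height=2
  node 24: h_left=-1, h_right=-1, diff=0 [OK], height=0
  node 26: h_left=0, h_right=-1, diff=1 [OK], height=1
  node 43: h_left=-1, h_right=-1, diff=0 [OK], height=0
  node 37: h_left=1, h_right=0, diff=1 [OK], height=2
  node 23: h_left=2, h_right=2, diff=0 [OK], height=3
All nodes satisfy the balance condition.
Result: Balanced


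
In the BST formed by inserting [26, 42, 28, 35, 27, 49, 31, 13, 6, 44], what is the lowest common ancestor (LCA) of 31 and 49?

Tree insertion order: [26, 42, 28, 35, 27, 49, 31, 13, 6, 44]
Tree (level-order array): [26, 13, 42, 6, None, 28, 49, None, None, 27, 35, 44, None, None, None, 31]
In a BST, the LCA of p=31, q=49 is the first node v on the
root-to-leaf path with p <= v <= q (go left if both < v, right if both > v).
Walk from root:
  at 26: both 31 and 49 > 26, go right
  at 42: 31 <= 42 <= 49, this is the LCA
LCA = 42


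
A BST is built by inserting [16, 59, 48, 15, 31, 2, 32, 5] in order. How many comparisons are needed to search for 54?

Search path for 54: 16 -> 59 -> 48
Found: False
Comparisons: 3


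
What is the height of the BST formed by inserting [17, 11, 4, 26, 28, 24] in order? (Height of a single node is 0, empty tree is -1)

Insertion order: [17, 11, 4, 26, 28, 24]
Tree (level-order array): [17, 11, 26, 4, None, 24, 28]
Compute height bottom-up (empty subtree = -1):
  height(4) = 1 + max(-1, -1) = 0
  height(11) = 1 + max(0, -1) = 1
  height(24) = 1 + max(-1, -1) = 0
  height(28) = 1 + max(-1, -1) = 0
  height(26) = 1 + max(0, 0) = 1
  height(17) = 1 + max(1, 1) = 2
Height = 2


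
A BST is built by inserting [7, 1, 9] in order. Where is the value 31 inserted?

Starting tree (level order): [7, 1, 9]
Insertion path: 7 -> 9
Result: insert 31 as right child of 9
Final tree (level order): [7, 1, 9, None, None, None, 31]


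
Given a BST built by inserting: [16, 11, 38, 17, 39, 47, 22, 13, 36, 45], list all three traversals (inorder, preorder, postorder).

Tree insertion order: [16, 11, 38, 17, 39, 47, 22, 13, 36, 45]
Tree (level-order array): [16, 11, 38, None, 13, 17, 39, None, None, None, 22, None, 47, None, 36, 45]
Inorder (L, root, R): [11, 13, 16, 17, 22, 36, 38, 39, 45, 47]
Preorder (root, L, R): [16, 11, 13, 38, 17, 22, 36, 39, 47, 45]
Postorder (L, R, root): [13, 11, 36, 22, 17, 45, 47, 39, 38, 16]


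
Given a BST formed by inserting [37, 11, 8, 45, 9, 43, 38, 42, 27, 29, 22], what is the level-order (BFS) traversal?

Tree insertion order: [37, 11, 8, 45, 9, 43, 38, 42, 27, 29, 22]
Tree (level-order array): [37, 11, 45, 8, 27, 43, None, None, 9, 22, 29, 38, None, None, None, None, None, None, None, None, 42]
BFS from the root, enqueuing left then right child of each popped node:
  queue [37] -> pop 37, enqueue [11, 45], visited so far: [37]
  queue [11, 45] -> pop 11, enqueue [8, 27], visited so far: [37, 11]
  queue [45, 8, 27] -> pop 45, enqueue [43], visited so far: [37, 11, 45]
  queue [8, 27, 43] -> pop 8, enqueue [9], visited so far: [37, 11, 45, 8]
  queue [27, 43, 9] -> pop 27, enqueue [22, 29], visited so far: [37, 11, 45, 8, 27]
  queue [43, 9, 22, 29] -> pop 43, enqueue [38], visited so far: [37, 11, 45, 8, 27, 43]
  queue [9, 22, 29, 38] -> pop 9, enqueue [none], visited so far: [37, 11, 45, 8, 27, 43, 9]
  queue [22, 29, 38] -> pop 22, enqueue [none], visited so far: [37, 11, 45, 8, 27, 43, 9, 22]
  queue [29, 38] -> pop 29, enqueue [none], visited so far: [37, 11, 45, 8, 27, 43, 9, 22, 29]
  queue [38] -> pop 38, enqueue [42], visited so far: [37, 11, 45, 8, 27, 43, 9, 22, 29, 38]
  queue [42] -> pop 42, enqueue [none], visited so far: [37, 11, 45, 8, 27, 43, 9, 22, 29, 38, 42]
Result: [37, 11, 45, 8, 27, 43, 9, 22, 29, 38, 42]


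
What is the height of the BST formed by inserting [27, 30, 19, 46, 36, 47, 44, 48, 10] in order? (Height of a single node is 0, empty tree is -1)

Insertion order: [27, 30, 19, 46, 36, 47, 44, 48, 10]
Tree (level-order array): [27, 19, 30, 10, None, None, 46, None, None, 36, 47, None, 44, None, 48]
Compute height bottom-up (empty subtree = -1):
  height(10) = 1 + max(-1, -1) = 0
  height(19) = 1 + max(0, -1) = 1
  height(44) = 1 + max(-1, -1) = 0
  height(36) = 1 + max(-1, 0) = 1
  height(48) = 1 + max(-1, -1) = 0
  height(47) = 1 + max(-1, 0) = 1
  height(46) = 1 + max(1, 1) = 2
  height(30) = 1 + max(-1, 2) = 3
  height(27) = 1 + max(1, 3) = 4
Height = 4


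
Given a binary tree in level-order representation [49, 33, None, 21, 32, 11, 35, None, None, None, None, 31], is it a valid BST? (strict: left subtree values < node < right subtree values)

Level-order array: [49, 33, None, 21, 32, 11, 35, None, None, None, None, 31]
Validate using subtree bounds (lo, hi): at each node, require lo < value < hi,
then recurse left with hi=value and right with lo=value.
Preorder trace (stopping at first violation):
  at node 49 with bounds (-inf, +inf): OK
  at node 33 with bounds (-inf, 49): OK
  at node 21 with bounds (-inf, 33): OK
  at node 11 with bounds (-inf, 21): OK
  at node 35 with bounds (21, 33): VIOLATION
Node 35 violates its bound: not (21 < 35 < 33).
Result: Not a valid BST


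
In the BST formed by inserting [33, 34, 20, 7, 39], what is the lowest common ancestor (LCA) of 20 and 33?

Tree insertion order: [33, 34, 20, 7, 39]
Tree (level-order array): [33, 20, 34, 7, None, None, 39]
In a BST, the LCA of p=20, q=33 is the first node v on the
root-to-leaf path with p <= v <= q (go left if both < v, right if both > v).
Walk from root:
  at 33: 20 <= 33 <= 33, this is the LCA
LCA = 33


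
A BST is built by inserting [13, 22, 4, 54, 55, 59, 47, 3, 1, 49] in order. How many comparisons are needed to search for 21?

Search path for 21: 13 -> 22
Found: False
Comparisons: 2


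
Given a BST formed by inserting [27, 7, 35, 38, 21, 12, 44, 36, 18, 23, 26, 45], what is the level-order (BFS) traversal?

Tree insertion order: [27, 7, 35, 38, 21, 12, 44, 36, 18, 23, 26, 45]
Tree (level-order array): [27, 7, 35, None, 21, None, 38, 12, 23, 36, 44, None, 18, None, 26, None, None, None, 45]
BFS from the root, enqueuing left then right child of each popped node:
  queue [27] -> pop 27, enqueue [7, 35], visited so far: [27]
  queue [7, 35] -> pop 7, enqueue [21], visited so far: [27, 7]
  queue [35, 21] -> pop 35, enqueue [38], visited so far: [27, 7, 35]
  queue [21, 38] -> pop 21, enqueue [12, 23], visited so far: [27, 7, 35, 21]
  queue [38, 12, 23] -> pop 38, enqueue [36, 44], visited so far: [27, 7, 35, 21, 38]
  queue [12, 23, 36, 44] -> pop 12, enqueue [18], visited so far: [27, 7, 35, 21, 38, 12]
  queue [23, 36, 44, 18] -> pop 23, enqueue [26], visited so far: [27, 7, 35, 21, 38, 12, 23]
  queue [36, 44, 18, 26] -> pop 36, enqueue [none], visited so far: [27, 7, 35, 21, 38, 12, 23, 36]
  queue [44, 18, 26] -> pop 44, enqueue [45], visited so far: [27, 7, 35, 21, 38, 12, 23, 36, 44]
  queue [18, 26, 45] -> pop 18, enqueue [none], visited so far: [27, 7, 35, 21, 38, 12, 23, 36, 44, 18]
  queue [26, 45] -> pop 26, enqueue [none], visited so far: [27, 7, 35, 21, 38, 12, 23, 36, 44, 18, 26]
  queue [45] -> pop 45, enqueue [none], visited so far: [27, 7, 35, 21, 38, 12, 23, 36, 44, 18, 26, 45]
Result: [27, 7, 35, 21, 38, 12, 23, 36, 44, 18, 26, 45]


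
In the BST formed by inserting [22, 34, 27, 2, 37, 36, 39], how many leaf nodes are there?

Tree built from: [22, 34, 27, 2, 37, 36, 39]
Tree (level-order array): [22, 2, 34, None, None, 27, 37, None, None, 36, 39]
Rule: A leaf has 0 children.
Per-node child counts:
  node 22: 2 child(ren)
  node 2: 0 child(ren)
  node 34: 2 child(ren)
  node 27: 0 child(ren)
  node 37: 2 child(ren)
  node 36: 0 child(ren)
  node 39: 0 child(ren)
Matching nodes: [2, 27, 36, 39]
Count of leaf nodes: 4


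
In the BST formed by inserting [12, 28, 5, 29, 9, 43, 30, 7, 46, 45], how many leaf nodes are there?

Tree built from: [12, 28, 5, 29, 9, 43, 30, 7, 46, 45]
Tree (level-order array): [12, 5, 28, None, 9, None, 29, 7, None, None, 43, None, None, 30, 46, None, None, 45]
Rule: A leaf has 0 children.
Per-node child counts:
  node 12: 2 child(ren)
  node 5: 1 child(ren)
  node 9: 1 child(ren)
  node 7: 0 child(ren)
  node 28: 1 child(ren)
  node 29: 1 child(ren)
  node 43: 2 child(ren)
  node 30: 0 child(ren)
  node 46: 1 child(ren)
  node 45: 0 child(ren)
Matching nodes: [7, 30, 45]
Count of leaf nodes: 3


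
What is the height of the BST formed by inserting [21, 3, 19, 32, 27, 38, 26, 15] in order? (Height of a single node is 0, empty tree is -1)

Insertion order: [21, 3, 19, 32, 27, 38, 26, 15]
Tree (level-order array): [21, 3, 32, None, 19, 27, 38, 15, None, 26]
Compute height bottom-up (empty subtree = -1):
  height(15) = 1 + max(-1, -1) = 0
  height(19) = 1 + max(0, -1) = 1
  height(3) = 1 + max(-1, 1) = 2
  height(26) = 1 + max(-1, -1) = 0
  height(27) = 1 + max(0, -1) = 1
  height(38) = 1 + max(-1, -1) = 0
  height(32) = 1 + max(1, 0) = 2
  height(21) = 1 + max(2, 2) = 3
Height = 3


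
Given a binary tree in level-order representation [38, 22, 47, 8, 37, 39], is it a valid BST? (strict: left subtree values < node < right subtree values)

Level-order array: [38, 22, 47, 8, 37, 39]
Validate using subtree bounds (lo, hi): at each node, require lo < value < hi,
then recurse left with hi=value and right with lo=value.
Preorder trace (stopping at first violation):
  at node 38 with bounds (-inf, +inf): OK
  at node 22 with bounds (-inf, 38): OK
  at node 8 with bounds (-inf, 22): OK
  at node 37 with bounds (22, 38): OK
  at node 47 with bounds (38, +inf): OK
  at node 39 with bounds (38, 47): OK
No violation found at any node.
Result: Valid BST


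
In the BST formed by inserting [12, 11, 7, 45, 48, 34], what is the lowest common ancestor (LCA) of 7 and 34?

Tree insertion order: [12, 11, 7, 45, 48, 34]
Tree (level-order array): [12, 11, 45, 7, None, 34, 48]
In a BST, the LCA of p=7, q=34 is the first node v on the
root-to-leaf path with p <= v <= q (go left if both < v, right if both > v).
Walk from root:
  at 12: 7 <= 12 <= 34, this is the LCA
LCA = 12


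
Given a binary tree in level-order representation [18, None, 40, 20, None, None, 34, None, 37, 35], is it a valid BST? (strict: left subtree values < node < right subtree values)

Level-order array: [18, None, 40, 20, None, None, 34, None, 37, 35]
Validate using subtree bounds (lo, hi): at each node, require lo < value < hi,
then recurse left with hi=value and right with lo=value.
Preorder trace (stopping at first violation):
  at node 18 with bounds (-inf, +inf): OK
  at node 40 with bounds (18, +inf): OK
  at node 20 with bounds (18, 40): OK
  at node 34 with bounds (20, 40): OK
  at node 37 with bounds (34, 40): OK
  at node 35 with bounds (34, 37): OK
No violation found at any node.
Result: Valid BST


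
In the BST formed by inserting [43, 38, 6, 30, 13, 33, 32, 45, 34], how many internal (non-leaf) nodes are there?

Tree built from: [43, 38, 6, 30, 13, 33, 32, 45, 34]
Tree (level-order array): [43, 38, 45, 6, None, None, None, None, 30, 13, 33, None, None, 32, 34]
Rule: An internal node has at least one child.
Per-node child counts:
  node 43: 2 child(ren)
  node 38: 1 child(ren)
  node 6: 1 child(ren)
  node 30: 2 child(ren)
  node 13: 0 child(ren)
  node 33: 2 child(ren)
  node 32: 0 child(ren)
  node 34: 0 child(ren)
  node 45: 0 child(ren)
Matching nodes: [43, 38, 6, 30, 33]
Count of internal (non-leaf) nodes: 5


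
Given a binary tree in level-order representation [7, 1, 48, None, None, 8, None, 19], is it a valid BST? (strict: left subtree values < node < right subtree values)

Level-order array: [7, 1, 48, None, None, 8, None, 19]
Validate using subtree bounds (lo, hi): at each node, require lo < value < hi,
then recurse left with hi=value and right with lo=value.
Preorder trace (stopping at first violation):
  at node 7 with bounds (-inf, +inf): OK
  at node 1 with bounds (-inf, 7): OK
  at node 48 with bounds (7, +inf): OK
  at node 8 with bounds (7, 48): OK
  at node 19 with bounds (7, 8): VIOLATION
Node 19 violates its bound: not (7 < 19 < 8).
Result: Not a valid BST


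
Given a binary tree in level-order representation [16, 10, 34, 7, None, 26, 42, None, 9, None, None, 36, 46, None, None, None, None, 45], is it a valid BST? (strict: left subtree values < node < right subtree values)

Level-order array: [16, 10, 34, 7, None, 26, 42, None, 9, None, None, 36, 46, None, None, None, None, 45]
Validate using subtree bounds (lo, hi): at each node, require lo < value < hi,
then recurse left with hi=value and right with lo=value.
Preorder trace (stopping at first violation):
  at node 16 with bounds (-inf, +inf): OK
  at node 10 with bounds (-inf, 16): OK
  at node 7 with bounds (-inf, 10): OK
  at node 9 with bounds (7, 10): OK
  at node 34 with bounds (16, +inf): OK
  at node 26 with bounds (16, 34): OK
  at node 42 with bounds (34, +inf): OK
  at node 36 with bounds (34, 42): OK
  at node 46 with bounds (42, +inf): OK
  at node 45 with bounds (42, 46): OK
No violation found at any node.
Result: Valid BST


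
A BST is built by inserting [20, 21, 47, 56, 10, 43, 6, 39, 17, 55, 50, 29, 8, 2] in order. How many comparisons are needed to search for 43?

Search path for 43: 20 -> 21 -> 47 -> 43
Found: True
Comparisons: 4


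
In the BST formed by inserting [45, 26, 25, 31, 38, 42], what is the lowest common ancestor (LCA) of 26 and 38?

Tree insertion order: [45, 26, 25, 31, 38, 42]
Tree (level-order array): [45, 26, None, 25, 31, None, None, None, 38, None, 42]
In a BST, the LCA of p=26, q=38 is the first node v on the
root-to-leaf path with p <= v <= q (go left if both < v, right if both > v).
Walk from root:
  at 45: both 26 and 38 < 45, go left
  at 26: 26 <= 26 <= 38, this is the LCA
LCA = 26


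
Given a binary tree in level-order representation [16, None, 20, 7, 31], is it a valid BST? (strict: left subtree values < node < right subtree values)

Level-order array: [16, None, 20, 7, 31]
Validate using subtree bounds (lo, hi): at each node, require lo < value < hi,
then recurse left with hi=value and right with lo=value.
Preorder trace (stopping at first violation):
  at node 16 with bounds (-inf, +inf): OK
  at node 20 with bounds (16, +inf): OK
  at node 7 with bounds (16, 20): VIOLATION
Node 7 violates its bound: not (16 < 7 < 20).
Result: Not a valid BST


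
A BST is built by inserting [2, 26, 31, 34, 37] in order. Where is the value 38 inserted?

Starting tree (level order): [2, None, 26, None, 31, None, 34, None, 37]
Insertion path: 2 -> 26 -> 31 -> 34 -> 37
Result: insert 38 as right child of 37
Final tree (level order): [2, None, 26, None, 31, None, 34, None, 37, None, 38]


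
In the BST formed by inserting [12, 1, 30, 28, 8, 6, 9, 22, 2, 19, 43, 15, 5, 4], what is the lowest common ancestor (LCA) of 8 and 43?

Tree insertion order: [12, 1, 30, 28, 8, 6, 9, 22, 2, 19, 43, 15, 5, 4]
Tree (level-order array): [12, 1, 30, None, 8, 28, 43, 6, 9, 22, None, None, None, 2, None, None, None, 19, None, None, 5, 15, None, 4]
In a BST, the LCA of p=8, q=43 is the first node v on the
root-to-leaf path with p <= v <= q (go left if both < v, right if both > v).
Walk from root:
  at 12: 8 <= 12 <= 43, this is the LCA
LCA = 12


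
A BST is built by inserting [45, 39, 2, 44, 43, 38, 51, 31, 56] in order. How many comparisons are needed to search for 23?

Search path for 23: 45 -> 39 -> 2 -> 38 -> 31
Found: False
Comparisons: 5


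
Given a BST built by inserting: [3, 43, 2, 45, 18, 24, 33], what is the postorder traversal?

Tree insertion order: [3, 43, 2, 45, 18, 24, 33]
Tree (level-order array): [3, 2, 43, None, None, 18, 45, None, 24, None, None, None, 33]
Postorder traversal: [2, 33, 24, 18, 45, 43, 3]


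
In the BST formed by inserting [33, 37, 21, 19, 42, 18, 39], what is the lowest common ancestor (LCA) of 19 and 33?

Tree insertion order: [33, 37, 21, 19, 42, 18, 39]
Tree (level-order array): [33, 21, 37, 19, None, None, 42, 18, None, 39]
In a BST, the LCA of p=19, q=33 is the first node v on the
root-to-leaf path with p <= v <= q (go left if both < v, right if both > v).
Walk from root:
  at 33: 19 <= 33 <= 33, this is the LCA
LCA = 33


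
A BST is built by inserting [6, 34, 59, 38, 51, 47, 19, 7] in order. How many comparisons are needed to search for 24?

Search path for 24: 6 -> 34 -> 19
Found: False
Comparisons: 3


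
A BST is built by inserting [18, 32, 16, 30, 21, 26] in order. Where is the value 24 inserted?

Starting tree (level order): [18, 16, 32, None, None, 30, None, 21, None, None, 26]
Insertion path: 18 -> 32 -> 30 -> 21 -> 26
Result: insert 24 as left child of 26
Final tree (level order): [18, 16, 32, None, None, 30, None, 21, None, None, 26, 24]


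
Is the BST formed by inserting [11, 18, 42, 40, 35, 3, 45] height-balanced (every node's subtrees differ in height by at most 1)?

Tree (level-order array): [11, 3, 18, None, None, None, 42, 40, 45, 35]
Definition: a tree is height-balanced if, at every node, |h(left) - h(right)| <= 1 (empty subtree has height -1).
Bottom-up per-node check:
  node 3: h_left=-1, h_right=-1, diff=0 [OK], height=0
  node 35: h_left=-1, h_right=-1, diff=0 [OK], height=0
  node 40: h_left=0, h_right=-1, diff=1 [OK], height=1
  node 45: h_left=-1, h_right=-1, diff=0 [OK], height=0
  node 42: h_left=1, h_right=0, diff=1 [OK], height=2
  node 18: h_left=-1, h_right=2, diff=3 [FAIL (|-1-2|=3 > 1)], height=3
  node 11: h_left=0, h_right=3, diff=3 [FAIL (|0-3|=3 > 1)], height=4
Node 18 violates the condition: |-1 - 2| = 3 > 1.
Result: Not balanced


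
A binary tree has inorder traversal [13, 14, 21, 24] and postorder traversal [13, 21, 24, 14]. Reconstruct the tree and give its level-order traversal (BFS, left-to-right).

Inorder:   [13, 14, 21, 24]
Postorder: [13, 21, 24, 14]
Algorithm: postorder visits root last, so walk postorder right-to-left;
each value is the root of the current inorder slice — split it at that
value, recurse on the right subtree first, then the left.
Recursive splits:
  root=14; inorder splits into left=[13], right=[21, 24]
  root=24; inorder splits into left=[21], right=[]
  root=21; inorder splits into left=[], right=[]
  root=13; inorder splits into left=[], right=[]
Reconstructed level-order: [14, 13, 24, 21]


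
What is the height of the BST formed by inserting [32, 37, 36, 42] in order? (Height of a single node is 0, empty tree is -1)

Insertion order: [32, 37, 36, 42]
Tree (level-order array): [32, None, 37, 36, 42]
Compute height bottom-up (empty subtree = -1):
  height(36) = 1 + max(-1, -1) = 0
  height(42) = 1 + max(-1, -1) = 0
  height(37) = 1 + max(0, 0) = 1
  height(32) = 1 + max(-1, 1) = 2
Height = 2


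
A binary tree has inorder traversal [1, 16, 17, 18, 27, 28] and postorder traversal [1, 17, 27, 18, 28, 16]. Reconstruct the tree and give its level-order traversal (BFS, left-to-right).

Inorder:   [1, 16, 17, 18, 27, 28]
Postorder: [1, 17, 27, 18, 28, 16]
Algorithm: postorder visits root last, so walk postorder right-to-left;
each value is the root of the current inorder slice — split it at that
value, recurse on the right subtree first, then the left.
Recursive splits:
  root=16; inorder splits into left=[1], right=[17, 18, 27, 28]
  root=28; inorder splits into left=[17, 18, 27], right=[]
  root=18; inorder splits into left=[17], right=[27]
  root=27; inorder splits into left=[], right=[]
  root=17; inorder splits into left=[], right=[]
  root=1; inorder splits into left=[], right=[]
Reconstructed level-order: [16, 1, 28, 18, 17, 27]


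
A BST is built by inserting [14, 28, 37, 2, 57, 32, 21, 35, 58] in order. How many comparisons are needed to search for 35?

Search path for 35: 14 -> 28 -> 37 -> 32 -> 35
Found: True
Comparisons: 5


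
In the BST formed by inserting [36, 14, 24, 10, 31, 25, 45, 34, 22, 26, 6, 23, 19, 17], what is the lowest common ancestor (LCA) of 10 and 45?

Tree insertion order: [36, 14, 24, 10, 31, 25, 45, 34, 22, 26, 6, 23, 19, 17]
Tree (level-order array): [36, 14, 45, 10, 24, None, None, 6, None, 22, 31, None, None, 19, 23, 25, 34, 17, None, None, None, None, 26]
In a BST, the LCA of p=10, q=45 is the first node v on the
root-to-leaf path with p <= v <= q (go left if both < v, right if both > v).
Walk from root:
  at 36: 10 <= 36 <= 45, this is the LCA
LCA = 36


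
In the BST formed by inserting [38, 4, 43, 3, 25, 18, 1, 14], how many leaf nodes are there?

Tree built from: [38, 4, 43, 3, 25, 18, 1, 14]
Tree (level-order array): [38, 4, 43, 3, 25, None, None, 1, None, 18, None, None, None, 14]
Rule: A leaf has 0 children.
Per-node child counts:
  node 38: 2 child(ren)
  node 4: 2 child(ren)
  node 3: 1 child(ren)
  node 1: 0 child(ren)
  node 25: 1 child(ren)
  node 18: 1 child(ren)
  node 14: 0 child(ren)
  node 43: 0 child(ren)
Matching nodes: [1, 14, 43]
Count of leaf nodes: 3


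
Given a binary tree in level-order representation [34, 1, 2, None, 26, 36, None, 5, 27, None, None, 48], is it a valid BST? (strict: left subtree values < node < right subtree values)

Level-order array: [34, 1, 2, None, 26, 36, None, 5, 27, None, None, 48]
Validate using subtree bounds (lo, hi): at each node, require lo < value < hi,
then recurse left with hi=value and right with lo=value.
Preorder trace (stopping at first violation):
  at node 34 with bounds (-inf, +inf): OK
  at node 1 with bounds (-inf, 34): OK
  at node 26 with bounds (1, 34): OK
  at node 5 with bounds (1, 26): OK
  at node 48 with bounds (1, 5): VIOLATION
Node 48 violates its bound: not (1 < 48 < 5).
Result: Not a valid BST


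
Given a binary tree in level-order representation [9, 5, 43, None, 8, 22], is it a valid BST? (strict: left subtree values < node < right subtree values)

Level-order array: [9, 5, 43, None, 8, 22]
Validate using subtree bounds (lo, hi): at each node, require lo < value < hi,
then recurse left with hi=value and right with lo=value.
Preorder trace (stopping at first violation):
  at node 9 with bounds (-inf, +inf): OK
  at node 5 with bounds (-inf, 9): OK
  at node 8 with bounds (5, 9): OK
  at node 43 with bounds (9, +inf): OK
  at node 22 with bounds (9, 43): OK
No violation found at any node.
Result: Valid BST


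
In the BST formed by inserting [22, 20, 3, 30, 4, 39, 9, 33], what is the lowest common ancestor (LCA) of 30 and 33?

Tree insertion order: [22, 20, 3, 30, 4, 39, 9, 33]
Tree (level-order array): [22, 20, 30, 3, None, None, 39, None, 4, 33, None, None, 9]
In a BST, the LCA of p=30, q=33 is the first node v on the
root-to-leaf path with p <= v <= q (go left if both < v, right if both > v).
Walk from root:
  at 22: both 30 and 33 > 22, go right
  at 30: 30 <= 30 <= 33, this is the LCA
LCA = 30


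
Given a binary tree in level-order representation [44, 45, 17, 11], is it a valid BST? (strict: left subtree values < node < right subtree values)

Level-order array: [44, 45, 17, 11]
Validate using subtree bounds (lo, hi): at each node, require lo < value < hi,
then recurse left with hi=value and right with lo=value.
Preorder trace (stopping at first violation):
  at node 44 with bounds (-inf, +inf): OK
  at node 45 with bounds (-inf, 44): VIOLATION
Node 45 violates its bound: not (-inf < 45 < 44).
Result: Not a valid BST


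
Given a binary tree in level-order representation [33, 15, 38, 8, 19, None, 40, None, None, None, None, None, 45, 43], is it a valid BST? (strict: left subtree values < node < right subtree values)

Level-order array: [33, 15, 38, 8, 19, None, 40, None, None, None, None, None, 45, 43]
Validate using subtree bounds (lo, hi): at each node, require lo < value < hi,
then recurse left with hi=value and right with lo=value.
Preorder trace (stopping at first violation):
  at node 33 with bounds (-inf, +inf): OK
  at node 15 with bounds (-inf, 33): OK
  at node 8 with bounds (-inf, 15): OK
  at node 19 with bounds (15, 33): OK
  at node 38 with bounds (33, +inf): OK
  at node 40 with bounds (38, +inf): OK
  at node 45 with bounds (40, +inf): OK
  at node 43 with bounds (40, 45): OK
No violation found at any node.
Result: Valid BST


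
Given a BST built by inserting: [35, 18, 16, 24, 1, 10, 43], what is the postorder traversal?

Tree insertion order: [35, 18, 16, 24, 1, 10, 43]
Tree (level-order array): [35, 18, 43, 16, 24, None, None, 1, None, None, None, None, 10]
Postorder traversal: [10, 1, 16, 24, 18, 43, 35]


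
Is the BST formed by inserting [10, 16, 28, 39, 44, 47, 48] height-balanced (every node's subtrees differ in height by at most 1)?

Tree (level-order array): [10, None, 16, None, 28, None, 39, None, 44, None, 47, None, 48]
Definition: a tree is height-balanced if, at every node, |h(left) - h(right)| <= 1 (empty subtree has height -1).
Bottom-up per-node check:
  node 48: h_left=-1, h_right=-1, diff=0 [OK], height=0
  node 47: h_left=-1, h_right=0, diff=1 [OK], height=1
  node 44: h_left=-1, h_right=1, diff=2 [FAIL (|-1-1|=2 > 1)], height=2
  node 39: h_left=-1, h_right=2, diff=3 [FAIL (|-1-2|=3 > 1)], height=3
  node 28: h_left=-1, h_right=3, diff=4 [FAIL (|-1-3|=4 > 1)], height=4
  node 16: h_left=-1, h_right=4, diff=5 [FAIL (|-1-4|=5 > 1)], height=5
  node 10: h_left=-1, h_right=5, diff=6 [FAIL (|-1-5|=6 > 1)], height=6
Node 44 violates the condition: |-1 - 1| = 2 > 1.
Result: Not balanced


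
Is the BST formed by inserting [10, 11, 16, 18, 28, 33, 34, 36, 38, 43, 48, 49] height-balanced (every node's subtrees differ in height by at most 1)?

Tree (level-order array): [10, None, 11, None, 16, None, 18, None, 28, None, 33, None, 34, None, 36, None, 38, None, 43, None, 48, None, 49]
Definition: a tree is height-balanced if, at every node, |h(left) - h(right)| <= 1 (empty subtree has height -1).
Bottom-up per-node check:
  node 49: h_left=-1, h_right=-1, diff=0 [OK], height=0
  node 48: h_left=-1, h_right=0, diff=1 [OK], height=1
  node 43: h_left=-1, h_right=1, diff=2 [FAIL (|-1-1|=2 > 1)], height=2
  node 38: h_left=-1, h_right=2, diff=3 [FAIL (|-1-2|=3 > 1)], height=3
  node 36: h_left=-1, h_right=3, diff=4 [FAIL (|-1-3|=4 > 1)], height=4
  node 34: h_left=-1, h_right=4, diff=5 [FAIL (|-1-4|=5 > 1)], height=5
  node 33: h_left=-1, h_right=5, diff=6 [FAIL (|-1-5|=6 > 1)], height=6
  node 28: h_left=-1, h_right=6, diff=7 [FAIL (|-1-6|=7 > 1)], height=7
  node 18: h_left=-1, h_right=7, diff=8 [FAIL (|-1-7|=8 > 1)], height=8
  node 16: h_left=-1, h_right=8, diff=9 [FAIL (|-1-8|=9 > 1)], height=9
  node 11: h_left=-1, h_right=9, diff=10 [FAIL (|-1-9|=10 > 1)], height=10
  node 10: h_left=-1, h_right=10, diff=11 [FAIL (|-1-10|=11 > 1)], height=11
Node 43 violates the condition: |-1 - 1| = 2 > 1.
Result: Not balanced


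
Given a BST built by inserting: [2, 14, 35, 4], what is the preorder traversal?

Tree insertion order: [2, 14, 35, 4]
Tree (level-order array): [2, None, 14, 4, 35]
Preorder traversal: [2, 14, 4, 35]


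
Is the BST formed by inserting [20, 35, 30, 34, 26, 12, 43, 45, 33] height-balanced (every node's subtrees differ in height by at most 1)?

Tree (level-order array): [20, 12, 35, None, None, 30, 43, 26, 34, None, 45, None, None, 33]
Definition: a tree is height-balanced if, at every node, |h(left) - h(right)| <= 1 (empty subtree has height -1).
Bottom-up per-node check:
  node 12: h_left=-1, h_right=-1, diff=0 [OK], height=0
  node 26: h_left=-1, h_right=-1, diff=0 [OK], height=0
  node 33: h_left=-1, h_right=-1, diff=0 [OK], height=0
  node 34: h_left=0, h_right=-1, diff=1 [OK], height=1
  node 30: h_left=0, h_right=1, diff=1 [OK], height=2
  node 45: h_left=-1, h_right=-1, diff=0 [OK], height=0
  node 43: h_left=-1, h_right=0, diff=1 [OK], height=1
  node 35: h_left=2, h_right=1, diff=1 [OK], height=3
  node 20: h_left=0, h_right=3, diff=3 [FAIL (|0-3|=3 > 1)], height=4
Node 20 violates the condition: |0 - 3| = 3 > 1.
Result: Not balanced


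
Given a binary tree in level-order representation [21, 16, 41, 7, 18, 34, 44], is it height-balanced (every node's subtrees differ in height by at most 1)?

Tree (level-order array): [21, 16, 41, 7, 18, 34, 44]
Definition: a tree is height-balanced if, at every node, |h(left) - h(right)| <= 1 (empty subtree has height -1).
Bottom-up per-node check:
  node 7: h_left=-1, h_right=-1, diff=0 [OK], height=0
  node 18: h_left=-1, h_right=-1, diff=0 [OK], height=0
  node 16: h_left=0, h_right=0, diff=0 [OK], height=1
  node 34: h_left=-1, h_right=-1, diff=0 [OK], height=0
  node 44: h_left=-1, h_right=-1, diff=0 [OK], height=0
  node 41: h_left=0, h_right=0, diff=0 [OK], height=1
  node 21: h_left=1, h_right=1, diff=0 [OK], height=2
All nodes satisfy the balance condition.
Result: Balanced


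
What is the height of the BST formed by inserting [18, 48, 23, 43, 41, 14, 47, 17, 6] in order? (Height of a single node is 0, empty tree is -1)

Insertion order: [18, 48, 23, 43, 41, 14, 47, 17, 6]
Tree (level-order array): [18, 14, 48, 6, 17, 23, None, None, None, None, None, None, 43, 41, 47]
Compute height bottom-up (empty subtree = -1):
  height(6) = 1 + max(-1, -1) = 0
  height(17) = 1 + max(-1, -1) = 0
  height(14) = 1 + max(0, 0) = 1
  height(41) = 1 + max(-1, -1) = 0
  height(47) = 1 + max(-1, -1) = 0
  height(43) = 1 + max(0, 0) = 1
  height(23) = 1 + max(-1, 1) = 2
  height(48) = 1 + max(2, -1) = 3
  height(18) = 1 + max(1, 3) = 4
Height = 4


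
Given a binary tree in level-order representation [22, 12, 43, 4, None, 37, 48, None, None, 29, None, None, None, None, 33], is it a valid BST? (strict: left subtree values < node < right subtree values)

Level-order array: [22, 12, 43, 4, None, 37, 48, None, None, 29, None, None, None, None, 33]
Validate using subtree bounds (lo, hi): at each node, require lo < value < hi,
then recurse left with hi=value and right with lo=value.
Preorder trace (stopping at first violation):
  at node 22 with bounds (-inf, +inf): OK
  at node 12 with bounds (-inf, 22): OK
  at node 4 with bounds (-inf, 12): OK
  at node 43 with bounds (22, +inf): OK
  at node 37 with bounds (22, 43): OK
  at node 29 with bounds (22, 37): OK
  at node 33 with bounds (29, 37): OK
  at node 48 with bounds (43, +inf): OK
No violation found at any node.
Result: Valid BST


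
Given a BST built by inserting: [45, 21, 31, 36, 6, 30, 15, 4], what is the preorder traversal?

Tree insertion order: [45, 21, 31, 36, 6, 30, 15, 4]
Tree (level-order array): [45, 21, None, 6, 31, 4, 15, 30, 36]
Preorder traversal: [45, 21, 6, 4, 15, 31, 30, 36]


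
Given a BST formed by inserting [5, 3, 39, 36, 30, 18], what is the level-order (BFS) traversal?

Tree insertion order: [5, 3, 39, 36, 30, 18]
Tree (level-order array): [5, 3, 39, None, None, 36, None, 30, None, 18]
BFS from the root, enqueuing left then right child of each popped node:
  queue [5] -> pop 5, enqueue [3, 39], visited so far: [5]
  queue [3, 39] -> pop 3, enqueue [none], visited so far: [5, 3]
  queue [39] -> pop 39, enqueue [36], visited so far: [5, 3, 39]
  queue [36] -> pop 36, enqueue [30], visited so far: [5, 3, 39, 36]
  queue [30] -> pop 30, enqueue [18], visited so far: [5, 3, 39, 36, 30]
  queue [18] -> pop 18, enqueue [none], visited so far: [5, 3, 39, 36, 30, 18]
Result: [5, 3, 39, 36, 30, 18]


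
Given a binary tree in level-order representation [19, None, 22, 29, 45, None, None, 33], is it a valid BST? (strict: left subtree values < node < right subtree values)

Level-order array: [19, None, 22, 29, 45, None, None, 33]
Validate using subtree bounds (lo, hi): at each node, require lo < value < hi,
then recurse left with hi=value and right with lo=value.
Preorder trace (stopping at first violation):
  at node 19 with bounds (-inf, +inf): OK
  at node 22 with bounds (19, +inf): OK
  at node 29 with bounds (19, 22): VIOLATION
Node 29 violates its bound: not (19 < 29 < 22).
Result: Not a valid BST


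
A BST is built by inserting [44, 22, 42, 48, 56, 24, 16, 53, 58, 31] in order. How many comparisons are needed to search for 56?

Search path for 56: 44 -> 48 -> 56
Found: True
Comparisons: 3


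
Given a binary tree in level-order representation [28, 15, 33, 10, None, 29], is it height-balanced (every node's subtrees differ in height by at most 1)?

Tree (level-order array): [28, 15, 33, 10, None, 29]
Definition: a tree is height-balanced if, at every node, |h(left) - h(right)| <= 1 (empty subtree has height -1).
Bottom-up per-node check:
  node 10: h_left=-1, h_right=-1, diff=0 [OK], height=0
  node 15: h_left=0, h_right=-1, diff=1 [OK], height=1
  node 29: h_left=-1, h_right=-1, diff=0 [OK], height=0
  node 33: h_left=0, h_right=-1, diff=1 [OK], height=1
  node 28: h_left=1, h_right=1, diff=0 [OK], height=2
All nodes satisfy the balance condition.
Result: Balanced


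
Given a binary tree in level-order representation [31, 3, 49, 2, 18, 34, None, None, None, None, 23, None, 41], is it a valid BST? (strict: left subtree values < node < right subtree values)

Level-order array: [31, 3, 49, 2, 18, 34, None, None, None, None, 23, None, 41]
Validate using subtree bounds (lo, hi): at each node, require lo < value < hi,
then recurse left with hi=value and right with lo=value.
Preorder trace (stopping at first violation):
  at node 31 with bounds (-inf, +inf): OK
  at node 3 with bounds (-inf, 31): OK
  at node 2 with bounds (-inf, 3): OK
  at node 18 with bounds (3, 31): OK
  at node 23 with bounds (18, 31): OK
  at node 49 with bounds (31, +inf): OK
  at node 34 with bounds (31, 49): OK
  at node 41 with bounds (34, 49): OK
No violation found at any node.
Result: Valid BST


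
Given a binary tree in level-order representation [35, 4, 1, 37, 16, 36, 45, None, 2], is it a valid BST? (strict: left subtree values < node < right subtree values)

Level-order array: [35, 4, 1, 37, 16, 36, 45, None, 2]
Validate using subtree bounds (lo, hi): at each node, require lo < value < hi,
then recurse left with hi=value and right with lo=value.
Preorder trace (stopping at first violation):
  at node 35 with bounds (-inf, +inf): OK
  at node 4 with bounds (-inf, 35): OK
  at node 37 with bounds (-inf, 4): VIOLATION
Node 37 violates its bound: not (-inf < 37 < 4).
Result: Not a valid BST


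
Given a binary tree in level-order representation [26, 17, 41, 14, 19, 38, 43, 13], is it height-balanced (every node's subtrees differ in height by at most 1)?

Tree (level-order array): [26, 17, 41, 14, 19, 38, 43, 13]
Definition: a tree is height-balanced if, at every node, |h(left) - h(right)| <= 1 (empty subtree has height -1).
Bottom-up per-node check:
  node 13: h_left=-1, h_right=-1, diff=0 [OK], height=0
  node 14: h_left=0, h_right=-1, diff=1 [OK], height=1
  node 19: h_left=-1, h_right=-1, diff=0 [OK], height=0
  node 17: h_left=1, h_right=0, diff=1 [OK], height=2
  node 38: h_left=-1, h_right=-1, diff=0 [OK], height=0
  node 43: h_left=-1, h_right=-1, diff=0 [OK], height=0
  node 41: h_left=0, h_right=0, diff=0 [OK], height=1
  node 26: h_left=2, h_right=1, diff=1 [OK], height=3
All nodes satisfy the balance condition.
Result: Balanced


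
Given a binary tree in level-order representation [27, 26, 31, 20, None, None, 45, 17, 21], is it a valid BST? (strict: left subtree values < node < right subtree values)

Level-order array: [27, 26, 31, 20, None, None, 45, 17, 21]
Validate using subtree bounds (lo, hi): at each node, require lo < value < hi,
then recurse left with hi=value and right with lo=value.
Preorder trace (stopping at first violation):
  at node 27 with bounds (-inf, +inf): OK
  at node 26 with bounds (-inf, 27): OK
  at node 20 with bounds (-inf, 26): OK
  at node 17 with bounds (-inf, 20): OK
  at node 21 with bounds (20, 26): OK
  at node 31 with bounds (27, +inf): OK
  at node 45 with bounds (31, +inf): OK
No violation found at any node.
Result: Valid BST
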